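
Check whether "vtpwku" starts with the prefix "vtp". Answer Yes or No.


Input string: 'vtpwku'
Prefix to check: 'vtp'
First 3 characters of input: 'vtp'
Match: True
Result: Yes


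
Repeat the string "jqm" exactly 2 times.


Input string: 'jqm'
Operation: repeat 2 times
Concatenation: 'jqm' + 'jqm'
Result: jqmjqm


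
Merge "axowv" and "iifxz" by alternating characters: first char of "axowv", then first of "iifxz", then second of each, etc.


String 1: 'axowv'
String 2: 'iifxz'
Operation: alternate characters
Pairs: 'a'+'i', 'x'+'i', 'o'+'f', 'w'+'x', 'v'+'z'
Result: aixiofwxvz


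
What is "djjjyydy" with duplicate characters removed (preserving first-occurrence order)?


Input: 'djjjyydy'
Operation: keep first occurrence of each character
Scan: s[0]='d' new -> keep; s[1]='j' new -> keep; s[2]='j' seen -> skip; s[3]='j' seen -> skip; s[4]='y' new -> keep; s[5]='y' seen -> skip; s[6]='d' seen -> skip; s[7]='y' seen -> skip
Result: djy


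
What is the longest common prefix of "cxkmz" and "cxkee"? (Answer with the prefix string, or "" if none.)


String 1: 'cxkmz'
String 2: 'cxkee'
Compare position by position:
pos 0: 'c' vs 'c' match
pos 1: 'x' vs 'x' match
pos 2: 'k' vs 'k' match
pos 3: 'm' vs 'e' differ -> stop
Longest common prefix: "cxk" (length 3)


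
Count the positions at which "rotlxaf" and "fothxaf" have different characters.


String 1: 'rotlxaf'
String 2: 'fothxaf'
Compare each position: pos 0: 'r'!='f', pos 1: 'o'=='o', pos 2: 't'=='t', pos 3: 'l'!='h', pos 4: 'x'=='x', pos 5: 'a'=='a', pos 6: 'f'=='f'
Differing positions: 2
Hamming distance: 2


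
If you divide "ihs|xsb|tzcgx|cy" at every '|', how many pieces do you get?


Input string: 'ihs|xsb|tzcgx|cy'
Delimiter: '|'
Split result: 'ihs', 'xsb', 'tzcgx', 'cy'
Number of parts: 4


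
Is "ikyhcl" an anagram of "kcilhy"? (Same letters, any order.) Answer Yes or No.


String 1: 'kcilhy' -> sorted: 'chikly'
String 2: 'ikyhcl' -> sorted: 'chikly'
Compare sorted forms: 'chikly' == 'chikly'
Anagram: Yes


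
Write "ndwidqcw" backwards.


Input string: 'ndwidqcw'
Operation: reverse character order
Original order: 'n' -> 'd' -> 'w' -> 'i' -> 'd' -> 'q' -> 'c' -> 'w'
Reversed order: 'w' -> 'c' -> 'q' -> 'd' -> 'i' -> 'w' -> 'd' -> 'n'
Result: wcqdiwdn


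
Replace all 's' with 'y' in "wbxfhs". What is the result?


Input string: 'wbxfhs'
Operation: replace 's' with 'y'
Positions of 's': 5
After replacement: wbxfhy


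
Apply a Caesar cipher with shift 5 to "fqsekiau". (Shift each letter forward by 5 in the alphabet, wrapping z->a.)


Input: 'fqsekiau', shift = 5
Operation: for each letter, (position + 5) mod 26
Mapping: 'f'(5+5=10)->'k', 'q'(16+5=21)->'v', 's'(18+5=23)->'x', 'e'(4+5=9)->'j', 'k'(10+5=15)->'p', 'i'(8+5=13)->'n', 'a'(0+5=5)->'f', 'u'(20+5=25)->'z'
Result: kvxjpnfz


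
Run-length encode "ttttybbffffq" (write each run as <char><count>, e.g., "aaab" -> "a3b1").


Input: 'ttttybbffffq'
Operation: identify consecutive runs
Runs: 'tttt' -> t4, 'y' -> y1, 'bb' -> b2, 'ffff' -> f4, 'q' -> q1
Encoded: t4y1b2f4q1


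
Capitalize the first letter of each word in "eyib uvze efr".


Input string: 'eyib uvze efr'
Operation: capitalize first letter of each word
Word transformations: 'eyib'->'Eyib', 'uvze'->'Uvze', 'efr'->'Efr'
Result: Eyib Uvze Efr


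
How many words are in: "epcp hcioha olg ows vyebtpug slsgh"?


Input string: 'epcp hcioha olg ows vyebtpug slsgh'
Operation: split by spaces
Words found: 'epcp', 'hcioha', 'olg', 'ows', 'vyebtpug', 'slsgh'
Word count: 6


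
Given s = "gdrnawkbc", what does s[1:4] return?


Input string: 'gdrnawkbc'
Operation: slice [1:4]
Extract characters: s[1]='d', s[2]='r', s[3]='n'
Result: drn


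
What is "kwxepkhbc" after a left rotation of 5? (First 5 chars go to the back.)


Input: 'kwxepkhbc', shift = 5
Operation: split at index 5 and swap parts
Front part s[0:5] = 'kwxep'
Back part s[5:] = 'khbc'
Rotated = back + front = 'khbc' + 'kwxep'
Result: khbckwxep


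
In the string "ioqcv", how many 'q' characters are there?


Input string: 'ioqcv'
Target character: 'q'
Scan each position: s[2]='q'
Matches found at indices: 2
Total: 1


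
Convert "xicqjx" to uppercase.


Input string: 'xicqjx'
Operation: convert each letter to uppercase
Mapping: 'x'->'X', 'i'->'I', 'c'->'C', 'q'->'Q', 'j'->'J', 'x'->'X'
Result: XICQJX


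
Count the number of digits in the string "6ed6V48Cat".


Input string: '6ed6V48Cat'
Operation: count digit characters (0-9)
Scan: '6'(digit), 'e', 'd', '6'(digit), 'V', '4'(digit), '8'(digit), 'C', 'a', 't'
Digits found: 4
Result: 4


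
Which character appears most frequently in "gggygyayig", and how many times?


Input: 'gggygyayig'
Operation: tally each character
Counts: 'a':1, 'g':5, 'i':1, 'y':3
Maximum: 'g' appears 5 times


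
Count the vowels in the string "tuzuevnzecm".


Input string: 'tuzuevnzecm'
Operation: count vowels (a, e, i, o, u)
Scan: s[0]='t', s[1]='u' (vowel), s[2]='z', s[3]='u' (vowel), s[4]='e' (vowel), s[5]='v', s[6]='n', s[7]='z', s[8]='e' (vowel), s[9]='c', s[10]='m'
Vowels found: 4
Result: 4


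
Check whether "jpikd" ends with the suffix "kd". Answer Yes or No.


Input string: 'jpikd'
Suffix to check: 'kd'
Last 2 characters of input: 'kd'
Match: True
Result: Yes


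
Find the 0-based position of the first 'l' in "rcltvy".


Input string: 'rcltvy'
Target: 'l'
Scanning left to right: s[0]='r', s[1]='c', s[2]='l'
First match at index: 2


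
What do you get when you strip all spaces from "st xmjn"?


Input string: 'st xmjn'
Operation: remove all spaces
Words: 'st', 'xmjn'
Join without spaces: stxmjn


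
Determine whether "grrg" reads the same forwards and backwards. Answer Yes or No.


Input string: 'grrg'
Reversed: 'grrg'
Compare pairs: s[0]='g' vs s[3]='g' (match), s[1]='r' vs s[2]='r' (match)
Palindrome: Yes


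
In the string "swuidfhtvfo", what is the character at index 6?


Input string: 'swuidfhtvfo'
Operation: get character at index 6
Index mapping: s[0]='s', s[1]='w', s[2]='u', s[3]='i', s[4]='d', s[5]='f', s[6]='h'
Result: 'h'


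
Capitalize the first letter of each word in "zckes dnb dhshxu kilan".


Input string: 'zckes dnb dhshxu kilan'
Operation: capitalize first letter of each word
Word transformations: 'zckes'->'Zckes', 'dnb'->'Dnb', 'dhshxu'->'Dhshxu', 'kilan'->'Kilan'
Result: Zckes Dnb Dhshxu Kilan


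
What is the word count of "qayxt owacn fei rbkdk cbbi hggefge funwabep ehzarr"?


Input string: 'qayxt owacn fei rbkdk cbbi hggefge funwabep ehzarr'
Operation: split by spaces
Words found: 'qayxt', 'owacn', 'fei', 'rbkdk', 'cbbi', 'hggefge', 'funwabep', 'ehzarr'
Word count: 8


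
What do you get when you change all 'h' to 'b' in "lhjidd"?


Input string: 'lhjidd'
Operation: replace 'h' with 'b'
Positions of 'h': 1
After replacement: lbjidd


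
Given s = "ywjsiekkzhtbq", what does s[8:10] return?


Input string: 'ywjsiekkzhtbq'
Operation: slice [8:10]
Extract characters: s[8]='z', s[9]='h'
Result: zh


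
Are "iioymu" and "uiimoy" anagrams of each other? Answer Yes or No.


String 1: 'iioymu' -> sorted: 'iimouy'
String 2: 'uiimoy' -> sorted: 'iimouy'
Compare sorted forms: 'iimouy' == 'iimouy'
Anagram: Yes


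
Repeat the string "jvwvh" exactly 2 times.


Input string: 'jvwvh'
Operation: repeat 2 times
Concatenation: 'jvwvh' + 'jvwvh'
Result: jvwvhjvwvh


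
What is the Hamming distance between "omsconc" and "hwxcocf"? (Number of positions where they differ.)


String 1: 'omsconc'
String 2: 'hwxcocf'
Compare each position: pos 0: 'o'!='h', pos 1: 'm'!='w', pos 2: 's'!='x', pos 3: 'c'=='c', pos 4: 'o'=='o', pos 5: 'n'!='c', pos 6: 'c'!='f'
Differing positions: 5
Hamming distance: 5


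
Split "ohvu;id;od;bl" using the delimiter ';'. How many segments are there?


Input string: 'ohvu;id;od;bl'
Delimiter: ';'
Split result: 'ohvu', 'id', 'od', 'bl'
Number of parts: 4


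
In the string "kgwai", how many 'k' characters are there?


Input string: 'kgwai'
Target character: 'k'
Scan each position: s[0]='k'
Matches found at indices: 0
Total: 1


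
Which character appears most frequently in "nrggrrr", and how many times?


Input: 'nrggrrr'
Operation: tally each character
Counts: 'g':2, 'n':1, 'r':4
Maximum: 'r' appears 4 times


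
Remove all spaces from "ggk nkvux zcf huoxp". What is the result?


Input string: 'ggk nkvux zcf huoxp'
Operation: remove all spaces
Words: 'ggk', 'nkvux', 'zcf', 'huoxp'
Join without spaces: ggknkvuxzcfhuoxp


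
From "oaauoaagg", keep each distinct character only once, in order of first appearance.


Input: 'oaauoaagg'
Operation: keep first occurrence of each character
Scan: s[0]='o' new -> keep; s[1]='a' new -> keep; s[2]='a' seen -> skip; s[3]='u' new -> keep; s[4]='o' seen -> skip; s[5]='a' seen -> skip; s[6]='a' seen -> skip; s[7]='g' new -> keep; s[8]='g' seen -> skip
Result: oaug


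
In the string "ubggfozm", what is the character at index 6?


Input string: 'ubggfozm'
Operation: get character at index 6
Index mapping: s[0]='u', s[1]='b', s[2]='g', s[3]='g', s[4]='f', s[5]='o', s[6]='z'
Result: 'z'


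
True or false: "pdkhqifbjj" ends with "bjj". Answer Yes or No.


Input string: 'pdkhqifbjj'
Suffix to check: 'bjj'
Last 3 characters of input: 'bjj'
Match: True
Result: Yes


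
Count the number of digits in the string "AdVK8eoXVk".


Input string: 'AdVK8eoXVk'
Operation: count digit characters (0-9)
Scan: 'A', 'd', 'V', 'K', '8'(digit), 'e', 'o', 'X', 'V', 'k'
Digits found: 1
Result: 1


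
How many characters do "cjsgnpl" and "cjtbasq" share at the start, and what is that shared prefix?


String 1: 'cjsgnpl'
String 2: 'cjtbasq'
Compare position by position:
pos 0: 'c' vs 'c' match
pos 1: 'j' vs 'j' match
pos 2: 's' vs 't' differ -> stop
Longest common prefix: "cj" (length 2)


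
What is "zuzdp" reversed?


Input string: 'zuzdp'
Operation: reverse character order
Original order: 'z' -> 'u' -> 'z' -> 'd' -> 'p'
Reversed order: 'p' -> 'd' -> 'z' -> 'u' -> 'z'
Result: pdzuz


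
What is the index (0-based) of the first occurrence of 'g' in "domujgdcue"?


Input string: 'domujgdcue'
Target: 'g'
Scanning left to right: s[0]='d', s[1]='o', s[2]='m', s[3]='u', s[4]='j', s[5]='g'
First match at index: 5


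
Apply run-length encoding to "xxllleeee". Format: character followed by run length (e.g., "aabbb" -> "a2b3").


Input: 'xxllleeee'
Operation: identify consecutive runs
Runs: 'xx' -> x2, 'lll' -> l3, 'eeee' -> e4
Encoded: x2l3e4


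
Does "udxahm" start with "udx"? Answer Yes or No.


Input string: 'udxahm'
Prefix to check: 'udx'
First 3 characters of input: 'udx'
Match: True
Result: Yes


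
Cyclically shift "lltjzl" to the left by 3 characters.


Input: 'lltjzl', shift = 3
Operation: split at index 3 and swap parts
Front part s[0:3] = 'llt'
Back part s[3:] = 'jzl'
Rotated = back + front = 'jzl' + 'llt'
Result: jzlllt


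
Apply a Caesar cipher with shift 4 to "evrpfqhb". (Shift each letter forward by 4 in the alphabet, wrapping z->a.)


Input: 'evrpfqhb', shift = 4
Operation: for each letter, (position + 4) mod 26
Mapping: 'e'(4+4=8)->'i', 'v'(21+4=25)->'z', 'r'(17+4=21)->'v', 'p'(15+4=19)->'t', 'f'(5+4=9)->'j', 'q'(16+4=20)->'u', 'h'(7+4=11)->'l', 'b'(1+4=5)->'f'
Result: izvtjulf


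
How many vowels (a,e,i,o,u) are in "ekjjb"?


Input string: 'ekjjb'
Operation: count vowels (a, e, i, o, u)
Scan: s[0]='e' (vowel), s[1]='k', s[2]='j', s[3]='j', s[4]='b'
Vowels found: 1
Result: 1


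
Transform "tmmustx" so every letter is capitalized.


Input string: 'tmmustx'
Operation: convert each letter to uppercase
Mapping: 't'->'T', 'm'->'M', 'm'->'M', 'u'->'U', 's'->'S', 't'->'T', 'x'->'X'
Result: TMMUSTX


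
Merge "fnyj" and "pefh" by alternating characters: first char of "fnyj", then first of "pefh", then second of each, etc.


String 1: 'fnyj'
String 2: 'pefh'
Operation: alternate characters
Pairs: 'f'+'p', 'n'+'e', 'y'+'f', 'j'+'h'
Result: fpneyfjh


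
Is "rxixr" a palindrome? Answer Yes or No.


Input string: 'rxixr'
Reversed: 'rxixr'
Compare pairs: s[0]='r' vs s[4]='r' (match), s[1]='x' vs s[3]='x' (match)
Palindrome: Yes


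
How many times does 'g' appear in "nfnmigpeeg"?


Input string: 'nfnmigpeeg'
Target character: 'g'
Scan each position: s[5]='g', s[9]='g'
Matches found at indices: 5, 9
Total: 2


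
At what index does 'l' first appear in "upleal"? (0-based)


Input string: 'upleal'
Target: 'l'
Scanning left to right: s[0]='u', s[1]='p', s[2]='l'
First match at index: 2


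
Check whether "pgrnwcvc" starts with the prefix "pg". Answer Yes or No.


Input string: 'pgrnwcvc'
Prefix to check: 'pg'
First 2 characters of input: 'pg'
Match: True
Result: Yes


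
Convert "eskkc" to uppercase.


Input string: 'eskkc'
Operation: convert each letter to uppercase
Mapping: 'e'->'E', 's'->'S', 'k'->'K', 'k'->'K', 'c'->'C'
Result: ESKKC


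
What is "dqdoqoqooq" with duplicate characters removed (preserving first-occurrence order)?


Input: 'dqdoqoqooq'
Operation: keep first occurrence of each character
Scan: s[0]='d' new -> keep; s[1]='q' new -> keep; s[2]='d' seen -> skip; s[3]='o' new -> keep; s[4]='q' seen -> skip; s[5]='o' seen -> skip; s[6]='q' seen -> skip; s[7]='o' seen -> skip; s[8]='o' seen -> skip; s[9]='q' seen -> skip
Result: dqo


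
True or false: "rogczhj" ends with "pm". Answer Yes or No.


Input string: 'rogczhj'
Suffix to check: 'pm'
Last 2 characters of input: 'hj'
Match: False
Result: No


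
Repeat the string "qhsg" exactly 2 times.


Input string: 'qhsg'
Operation: repeat 2 times
Concatenation: 'qhsg' + 'qhsg'
Result: qhsgqhsg


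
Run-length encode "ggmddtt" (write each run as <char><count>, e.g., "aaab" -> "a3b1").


Input: 'ggmddtt'
Operation: identify consecutive runs
Runs: 'gg' -> g2, 'm' -> m1, 'dd' -> d2, 'tt' -> t2
Encoded: g2m1d2t2


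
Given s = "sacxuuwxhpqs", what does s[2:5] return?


Input string: 'sacxuuwxhpqs'
Operation: slice [2:5]
Extract characters: s[2]='c', s[3]='x', s[4]='u'
Result: cxu


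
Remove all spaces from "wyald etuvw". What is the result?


Input string: 'wyald etuvw'
Operation: remove all spaces
Words: 'wyald', 'etuvw'
Join without spaces: wyaldetuvw


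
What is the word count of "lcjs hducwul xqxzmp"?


Input string: 'lcjs hducwul xqxzmp'
Operation: split by spaces
Words found: 'lcjs', 'hducwul', 'xqxzmp'
Word count: 3


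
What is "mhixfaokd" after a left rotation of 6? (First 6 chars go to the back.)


Input: 'mhixfaokd', shift = 6
Operation: split at index 6 and swap parts
Front part s[0:6] = 'mhixfa'
Back part s[6:] = 'okd'
Rotated = back + front = 'okd' + 'mhixfa'
Result: okdmhixfa


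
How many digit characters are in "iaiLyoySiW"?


Input string: 'iaiLyoySiW'
Operation: count digit characters (0-9)
Scan: 'i', 'a', 'i', 'L', 'y', 'o', 'y', 'S', 'i', 'W'
Digits found: 0
Result: 0


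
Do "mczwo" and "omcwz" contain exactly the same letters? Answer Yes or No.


String 1: 'mczwo' -> sorted: 'cmowz'
String 2: 'omcwz' -> sorted: 'cmowz'
Compare sorted forms: 'cmowz' == 'cmowz'
Anagram: Yes


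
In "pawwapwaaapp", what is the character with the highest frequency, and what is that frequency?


Input: 'pawwapwaaapp'
Operation: tally each character
Counts: 'a':5, 'p':4, 'w':3
Maximum: 'a' appears 5 times


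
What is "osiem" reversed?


Input string: 'osiem'
Operation: reverse character order
Original order: 'o' -> 's' -> 'i' -> 'e' -> 'm'
Reversed order: 'm' -> 'e' -> 'i' -> 's' -> 'o'
Result: meiso


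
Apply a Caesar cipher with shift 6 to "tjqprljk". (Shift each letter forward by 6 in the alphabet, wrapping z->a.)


Input: 'tjqprljk', shift = 6
Operation: for each letter, (position + 6) mod 26
Mapping: 't'(19+6=25)->'z', 'j'(9+6=15)->'p', 'q'(16+6=22)->'w', 'p'(15+6=21)->'v', 'r'(17+6=23)->'x', 'l'(11+6=17)->'r', 'j'(9+6=15)->'p', 'k'(10+6=16)->'q'
Result: zpwvxrpq


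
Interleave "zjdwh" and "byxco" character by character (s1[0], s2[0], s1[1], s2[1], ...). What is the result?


String 1: 'zjdwh'
String 2: 'byxco'
Operation: alternate characters
Pairs: 'z'+'b', 'j'+'y', 'd'+'x', 'w'+'c', 'h'+'o'
Result: zbjydxwcho


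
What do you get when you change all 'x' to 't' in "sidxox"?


Input string: 'sidxox'
Operation: replace 'x' with 't'
Positions of 'x': 3, 5
After replacement: sidtot


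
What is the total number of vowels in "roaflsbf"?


Input string: 'roaflsbf'
Operation: count vowels (a, e, i, o, u)
Scan: s[0]='r', s[1]='o' (vowel), s[2]='a' (vowel), s[3]='f', s[4]='l', s[5]='s', s[6]='b', s[7]='f'
Vowels found: 2
Result: 2


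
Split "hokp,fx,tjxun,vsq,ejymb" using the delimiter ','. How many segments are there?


Input string: 'hokp,fx,tjxun,vsq,ejymb'
Delimiter: ','
Split result: 'hokp', 'fx', 'tjxun', 'vsq', 'ejymb'
Number of parts: 5


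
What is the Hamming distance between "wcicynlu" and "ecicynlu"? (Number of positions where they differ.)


String 1: 'wcicynlu'
String 2: 'ecicynlu'
Compare each position: pos 0: 'w'!='e', pos 1: 'c'=='c', pos 2: 'i'=='i', pos 3: 'c'=='c', pos 4: 'y'=='y', pos 5: 'n'=='n', pos 6: 'l'=='l', pos 7: 'u'=='u'
Differing positions: 1
Hamming distance: 1


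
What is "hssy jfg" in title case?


Input string: 'hssy jfg'
Operation: capitalize first letter of each word
Word transformations: 'hssy'->'Hssy', 'jfg'->'Jfg'
Result: Hssy Jfg


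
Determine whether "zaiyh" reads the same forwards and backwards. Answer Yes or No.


Input string: 'zaiyh'
Reversed: 'hyiaz'
Compare pairs: s[0]='z' vs s[4]='h' (mismatch), s[1]='a' vs s[3]='y' (mismatch)
Palindrome: No


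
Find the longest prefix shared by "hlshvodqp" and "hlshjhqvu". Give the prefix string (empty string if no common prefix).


String 1: 'hlshvodqp'
String 2: 'hlshjhqvu'
Compare position by position:
pos 0: 'h' vs 'h' match
pos 1: 'l' vs 'l' match
pos 2: 's' vs 's' match
pos 3: 'h' vs 'h' match
pos 4: 'v' vs 'j' differ -> stop
Longest common prefix: "hlsh" (length 4)


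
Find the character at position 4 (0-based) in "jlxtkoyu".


Input string: 'jlxtkoyu'
Operation: get character at index 4
Index mapping: s[0]='j', s[1]='l', s[2]='x', s[3]='t', s[4]='k'
Result: 'k'


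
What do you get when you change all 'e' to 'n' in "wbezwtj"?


Input string: 'wbezwtj'
Operation: replace 'e' with 'n'
Positions of 'e': 2
After replacement: wbnzwtj


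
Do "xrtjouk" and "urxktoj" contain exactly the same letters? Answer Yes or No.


String 1: 'xrtjouk' -> sorted: 'jkortux'
String 2: 'urxktoj' -> sorted: 'jkortux'
Compare sorted forms: 'jkortux' == 'jkortux'
Anagram: Yes


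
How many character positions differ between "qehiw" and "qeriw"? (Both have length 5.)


String 1: 'qehiw'
String 2: 'qeriw'
Compare each position: pos 0: 'q'=='q', pos 1: 'e'=='e', pos 2: 'h'!='r', pos 3: 'i'=='i', pos 4: 'w'=='w'
Differing positions: 1
Hamming distance: 1


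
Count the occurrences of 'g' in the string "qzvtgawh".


Input string: 'qzvtgawh'
Target character: 'g'
Scan each position: s[4]='g'
Matches found at indices: 4
Total: 1


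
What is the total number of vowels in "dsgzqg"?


Input string: 'dsgzqg'
Operation: count vowels (a, e, i, o, u)
Scan: s[0]='d', s[1]='s', s[2]='g', s[3]='z', s[4]='q', s[5]='g'
Vowels found: 0
Result: 0


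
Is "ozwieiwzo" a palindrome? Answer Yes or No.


Input string: 'ozwieiwzo'
Reversed: 'ozwieiwzo'
Compare pairs: s[0]='o' vs s[8]='o' (match), s[1]='z' vs s[7]='z' (match), s[2]='w' vs s[6]='w' (match), s[3]='i' vs s[5]='i' (match)
Palindrome: Yes


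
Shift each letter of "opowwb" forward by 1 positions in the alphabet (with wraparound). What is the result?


Input: 'opowwb', shift = 1
Operation: for each letter, (position + 1) mod 26
Mapping: 'o'(14+1=15)->'p', 'p'(15+1=16)->'q', 'o'(14+1=15)->'p', 'w'(22+1=23)->'x', 'w'(22+1=23)->'x', 'b'(1+1=2)->'c'
Result: pqpxxc


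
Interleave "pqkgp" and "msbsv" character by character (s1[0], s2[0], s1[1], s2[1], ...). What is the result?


String 1: 'pqkgp'
String 2: 'msbsv'
Operation: alternate characters
Pairs: 'p'+'m', 'q'+'s', 'k'+'b', 'g'+'s', 'p'+'v'
Result: pmqskbgspv


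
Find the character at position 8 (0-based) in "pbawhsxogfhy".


Input string: 'pbawhsxogfhy'
Operation: get character at index 8
Index mapping: s[0]='p', s[1]='b', s[2]='a', s[3]='w', s[4]='h', s[5]='s', s[6]='x', s[7]='o', s[8]='g'
Result: 'g'


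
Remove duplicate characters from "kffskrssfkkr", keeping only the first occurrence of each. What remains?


Input: 'kffskrssfkkr'
Operation: keep first occurrence of each character
Scan: s[0]='k' new -> keep; s[1]='f' new -> keep; s[2]='f' seen -> skip; s[3]='s' new -> keep; s[4]='k' seen -> skip; s[5]='r' new -> keep; s[6]='s' seen -> skip; s[7]='s' seen -> skip; s[8]='f' seen -> skip; s[9]='k' seen -> skip; s[10]='k' seen -> skip; s[11]='r' seen -> skip
Result: kfsr


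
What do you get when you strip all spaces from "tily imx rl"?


Input string: 'tily imx rl'
Operation: remove all spaces
Words: 'tily', 'imx', 'rl'
Join without spaces: tilyimxrl


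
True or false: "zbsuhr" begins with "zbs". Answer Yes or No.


Input string: 'zbsuhr'
Prefix to check: 'zbs'
First 3 characters of input: 'zbs'
Match: True
Result: Yes


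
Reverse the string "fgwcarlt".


Input string: 'fgwcarlt'
Operation: reverse character order
Original order: 'f' -> 'g' -> 'w' -> 'c' -> 'a' -> 'r' -> 'l' -> 't'
Reversed order: 't' -> 'l' -> 'r' -> 'a' -> 'c' -> 'w' -> 'g' -> 'f'
Result: tlracwgf


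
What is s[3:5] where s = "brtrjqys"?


Input string: 'brtrjqys'
Operation: slice [3:5]
Extract characters: s[3]='r', s[4]='j'
Result: rj


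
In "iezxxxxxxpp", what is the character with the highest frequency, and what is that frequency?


Input: 'iezxxxxxxpp'
Operation: tally each character
Counts: 'e':1, 'i':1, 'p':2, 'x':6, 'z':1
Maximum: 'x' appears 6 times


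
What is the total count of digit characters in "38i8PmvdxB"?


Input string: '38i8PmvdxB'
Operation: count digit characters (0-9)
Scan: '3'(digit), '8'(digit), 'i', '8'(digit), 'P', 'm', 'v', 'd', 'x', 'B'
Digits found: 3
Result: 3


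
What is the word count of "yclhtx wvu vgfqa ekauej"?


Input string: 'yclhtx wvu vgfqa ekauej'
Operation: split by spaces
Words found: 'yclhtx', 'wvu', 'vgfqa', 'ekauej'
Word count: 4


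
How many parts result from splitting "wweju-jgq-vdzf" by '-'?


Input string: 'wweju-jgq-vdzf'
Delimiter: '-'
Split result: 'wweju', 'jgq', 'vdzf'
Number of parts: 3


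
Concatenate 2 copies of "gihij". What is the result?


Input string: 'gihij'
Operation: repeat 2 times
Concatenation: 'gihij' + 'gihij'
Result: gihijgihij


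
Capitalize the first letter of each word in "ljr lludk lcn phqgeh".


Input string: 'ljr lludk lcn phqgeh'
Operation: capitalize first letter of each word
Word transformations: 'ljr'->'Ljr', 'lludk'->'Lludk', 'lcn'->'Lcn', 'phqgeh'->'Phqgeh'
Result: Ljr Lludk Lcn Phqgeh


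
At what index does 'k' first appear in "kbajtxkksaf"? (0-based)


Input string: 'kbajtxkksaf'
Target: 'k'
Scanning left to right: s[0]='k'
First match at index: 0


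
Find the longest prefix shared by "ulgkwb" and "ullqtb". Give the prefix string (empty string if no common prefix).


String 1: 'ulgkwb'
String 2: 'ullqtb'
Compare position by position:
pos 0: 'u' vs 'u' match
pos 1: 'l' vs 'l' match
pos 2: 'g' vs 'l' differ -> stop
Longest common prefix: "ul" (length 2)


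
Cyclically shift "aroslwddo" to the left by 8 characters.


Input: 'aroslwddo', shift = 8
Operation: split at index 8 and swap parts
Front part s[0:8] = 'aroslwdd'
Back part s[8:] = 'o'
Rotated = back + front = 'o' + 'aroslwdd'
Result: oaroslwdd


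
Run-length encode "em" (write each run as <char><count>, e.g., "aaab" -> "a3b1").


Input: 'em'
Operation: identify consecutive runs
Runs: 'e' -> e1, 'm' -> m1
Encoded: e1m1


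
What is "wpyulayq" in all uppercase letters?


Input string: 'wpyulayq'
Operation: convert each letter to uppercase
Mapping: 'w'->'W', 'p'->'P', 'y'->'Y', 'u'->'U', 'l'->'L', 'a'->'A', 'y'->'Y', 'q'->'Q'
Result: WPYULAYQ


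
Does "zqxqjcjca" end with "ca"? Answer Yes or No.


Input string: 'zqxqjcjca'
Suffix to check: 'ca'
Last 2 characters of input: 'ca'
Match: True
Result: Yes


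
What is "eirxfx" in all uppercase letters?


Input string: 'eirxfx'
Operation: convert each letter to uppercase
Mapping: 'e'->'E', 'i'->'I', 'r'->'R', 'x'->'X', 'f'->'F', 'x'->'X'
Result: EIRXFX


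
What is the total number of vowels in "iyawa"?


Input string: 'iyawa'
Operation: count vowels (a, e, i, o, u)
Scan: s[0]='i' (vowel), s[1]='y', s[2]='a' (vowel), s[3]='w', s[4]='a' (vowel)
Vowels found: 3
Result: 3


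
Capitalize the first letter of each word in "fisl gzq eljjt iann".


Input string: 'fisl gzq eljjt iann'
Operation: capitalize first letter of each word
Word transformations: 'fisl'->'Fisl', 'gzq'->'Gzq', 'eljjt'->'Eljjt', 'iann'->'Iann'
Result: Fisl Gzq Eljjt Iann


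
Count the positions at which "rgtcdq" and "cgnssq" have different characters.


String 1: 'rgtcdq'
String 2: 'cgnssq'
Compare each position: pos 0: 'r'!='c', pos 1: 'g'=='g', pos 2: 't'!='n', pos 3: 'c'!='s', pos 4: 'd'!='s', pos 5: 'q'=='q'
Differing positions: 4
Hamming distance: 4


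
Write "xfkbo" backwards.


Input string: 'xfkbo'
Operation: reverse character order
Original order: 'x' -> 'f' -> 'k' -> 'b' -> 'o'
Reversed order: 'o' -> 'b' -> 'k' -> 'f' -> 'x'
Result: obkfx


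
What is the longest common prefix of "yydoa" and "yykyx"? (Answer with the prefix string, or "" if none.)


String 1: 'yydoa'
String 2: 'yykyx'
Compare position by position:
pos 0: 'y' vs 'y' match
pos 1: 'y' vs 'y' match
pos 2: 'd' vs 'k' differ -> stop
Longest common prefix: "yy" (length 2)


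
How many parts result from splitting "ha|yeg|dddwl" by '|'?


Input string: 'ha|yeg|dddwl'
Delimiter: '|'
Split result: 'ha', 'yeg', 'dddwl'
Number of parts: 3


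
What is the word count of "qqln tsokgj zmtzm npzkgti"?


Input string: 'qqln tsokgj zmtzm npzkgti'
Operation: split by spaces
Words found: 'qqln', 'tsokgj', 'zmtzm', 'npzkgti'
Word count: 4


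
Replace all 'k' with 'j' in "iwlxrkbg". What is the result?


Input string: 'iwlxrkbg'
Operation: replace 'k' with 'j'
Positions of 'k': 5
After replacement: iwlxrjbg


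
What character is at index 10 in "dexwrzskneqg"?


Input string: 'dexwrzskneqg'
Operation: get character at index 10
Index mapping: s[0]='d', s[1]='e', s[2]='x', s[3]='w', s[4]='r', s[5]='z', s[6]='s', s[7]='k', s[8]='n', s[9]='e', s[10]='q'
Result: 'q'


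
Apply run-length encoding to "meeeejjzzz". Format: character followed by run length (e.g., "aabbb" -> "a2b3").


Input: 'meeeejjzzz'
Operation: identify consecutive runs
Runs: 'm' -> m1, 'eeee' -> e4, 'jj' -> j2, 'zzz' -> z3
Encoded: m1e4j2z3


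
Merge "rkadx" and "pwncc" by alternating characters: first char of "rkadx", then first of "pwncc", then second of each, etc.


String 1: 'rkadx'
String 2: 'pwncc'
Operation: alternate characters
Pairs: 'r'+'p', 'k'+'w', 'a'+'n', 'd'+'c', 'x'+'c'
Result: rpkwandcxc


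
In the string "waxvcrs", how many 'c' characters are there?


Input string: 'waxvcrs'
Target character: 'c'
Scan each position: s[4]='c'
Matches found at indices: 4
Total: 1


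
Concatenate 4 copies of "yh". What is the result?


Input string: 'yh'
Operation: repeat 4 times
Concatenation: 'yh' + 'yh' + 'yh' + 'yh'
Result: yhyhyhyh


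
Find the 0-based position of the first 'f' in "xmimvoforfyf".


Input string: 'xmimvoforfyf'
Target: 'f'
Scanning left to right: s[0]='x', s[1]='m', s[2]='i', s[3]='m', s[4]='v', s[5]='o', s[6]='f'
First match at index: 6


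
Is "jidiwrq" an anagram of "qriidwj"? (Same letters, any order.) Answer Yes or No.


String 1: 'qriidwj' -> sorted: 'diijqrw'
String 2: 'jidiwrq' -> sorted: 'diijqrw'
Compare sorted forms: 'diijqrw' == 'diijqrw'
Anagram: Yes


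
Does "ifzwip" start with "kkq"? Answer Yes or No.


Input string: 'ifzwip'
Prefix to check: 'kkq'
First 3 characters of input: 'ifz'
Match: False
Result: No


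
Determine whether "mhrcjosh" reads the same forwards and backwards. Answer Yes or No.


Input string: 'mhrcjosh'
Reversed: 'hsojcrhm'
Compare pairs: s[0]='m' vs s[7]='h' (mismatch), s[1]='h' vs s[6]='s' (mismatch), s[2]='r' vs s[5]='o' (mismatch), s[3]='c' vs s[4]='j' (mismatch)
Palindrome: No


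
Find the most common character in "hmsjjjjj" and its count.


Input: 'hmsjjjjj'
Operation: tally each character
Counts: 'h':1, 'j':5, 'm':1, 's':1
Maximum: 'j' appears 5 times


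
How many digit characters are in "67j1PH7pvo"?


Input string: '67j1PH7pvo'
Operation: count digit characters (0-9)
Scan: '6'(digit), '7'(digit), 'j', '1'(digit), 'P', 'H', '7'(digit), 'p', 'v', 'o'
Digits found: 4
Result: 4


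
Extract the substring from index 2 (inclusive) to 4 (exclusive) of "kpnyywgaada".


Input string: 'kpnyywgaada'
Operation: slice [2:4]
Extract characters: s[2]='n', s[3]='y'
Result: ny


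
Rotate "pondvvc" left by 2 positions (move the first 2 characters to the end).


Input: 'pondvvc', shift = 2
Operation: split at index 2 and swap parts
Front part s[0:2] = 'po'
Back part s[2:] = 'ndvvc'
Rotated = back + front = 'ndvvc' + 'po'
Result: ndvvcpo


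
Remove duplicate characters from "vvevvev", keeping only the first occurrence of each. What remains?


Input: 'vvevvev'
Operation: keep first occurrence of each character
Scan: s[0]='v' new -> keep; s[1]='v' seen -> skip; s[2]='e' new -> keep; s[3]='v' seen -> skip; s[4]='v' seen -> skip; s[5]='e' seen -> skip; s[6]='v' seen -> skip
Result: ve


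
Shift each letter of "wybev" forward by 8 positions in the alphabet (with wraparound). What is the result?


Input: 'wybev', shift = 8
Operation: for each letter, (position + 8) mod 26
Mapping: 'w'(22+8=30, 30 mod 26=4)->'e', 'y'(24+8=32, 32 mod 26=6)->'g', 'b'(1+8=9)->'j', 'e'(4+8=12)->'m', 'v'(21+8=29, 29 mod 26=3)->'d'
Result: egjmd


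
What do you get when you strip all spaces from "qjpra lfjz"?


Input string: 'qjpra lfjz'
Operation: remove all spaces
Words: 'qjpra', 'lfjz'
Join without spaces: qjpralfjz


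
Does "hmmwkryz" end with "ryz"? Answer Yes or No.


Input string: 'hmmwkryz'
Suffix to check: 'ryz'
Last 3 characters of input: 'ryz'
Match: True
Result: Yes


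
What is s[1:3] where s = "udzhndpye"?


Input string: 'udzhndpye'
Operation: slice [1:3]
Extract characters: s[1]='d', s[2]='z'
Result: dz


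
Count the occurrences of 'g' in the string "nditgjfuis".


Input string: 'nditgjfuis'
Target character: 'g'
Scan each position: s[4]='g'
Matches found at indices: 4
Total: 1


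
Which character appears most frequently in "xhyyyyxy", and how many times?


Input: 'xhyyyyxy'
Operation: tally each character
Counts: 'h':1, 'x':2, 'y':5
Maximum: 'y' appears 5 times


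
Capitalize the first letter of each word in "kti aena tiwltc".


Input string: 'kti aena tiwltc'
Operation: capitalize first letter of each word
Word transformations: 'kti'->'Kti', 'aena'->'Aena', 'tiwltc'->'Tiwltc'
Result: Kti Aena Tiwltc


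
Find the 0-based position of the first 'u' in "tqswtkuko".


Input string: 'tqswtkuko'
Target: 'u'
Scanning left to right: s[0]='t', s[1]='q', s[2]='s', s[3]='w', s[4]='t', s[5]='k', s[6]='u'
First match at index: 6


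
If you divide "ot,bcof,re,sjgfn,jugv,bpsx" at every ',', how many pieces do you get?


Input string: 'ot,bcof,re,sjgfn,jugv,bpsx'
Delimiter: ','
Split result: 'ot', 'bcof', 're', 'sjgfn', 'jugv', 'bpsx'
Number of parts: 6


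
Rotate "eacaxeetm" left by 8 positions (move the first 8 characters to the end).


Input: 'eacaxeetm', shift = 8
Operation: split at index 8 and swap parts
Front part s[0:8] = 'eacaxeet'
Back part s[8:] = 'm'
Rotated = back + front = 'm' + 'eacaxeet'
Result: meacaxeet


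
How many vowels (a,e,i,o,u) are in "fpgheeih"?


Input string: 'fpgheeih'
Operation: count vowels (a, e, i, o, u)
Scan: s[0]='f', s[1]='p', s[2]='g', s[3]='h', s[4]='e' (vowel), s[5]='e' (vowel), s[6]='i' (vowel), s[7]='h'
Vowels found: 3
Result: 3


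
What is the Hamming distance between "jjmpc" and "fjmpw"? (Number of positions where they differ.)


String 1: 'jjmpc'
String 2: 'fjmpw'
Compare each position: pos 0: 'j'!='f', pos 1: 'j'=='j', pos 2: 'm'=='m', pos 3: 'p'=='p', pos 4: 'c'!='w'
Differing positions: 2
Hamming distance: 2


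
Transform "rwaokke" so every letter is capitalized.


Input string: 'rwaokke'
Operation: convert each letter to uppercase
Mapping: 'r'->'R', 'w'->'W', 'a'->'A', 'o'->'O', 'k'->'K', 'k'->'K', 'e'->'E'
Result: RWAOKKE


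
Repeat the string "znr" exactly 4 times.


Input string: 'znr'
Operation: repeat 4 times
Concatenation: 'znr' + 'znr' + 'znr' + 'znr'
Result: znrznrznrznr


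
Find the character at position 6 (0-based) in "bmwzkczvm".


Input string: 'bmwzkczvm'
Operation: get character at index 6
Index mapping: s[0]='b', s[1]='m', s[2]='w', s[3]='z', s[4]='k', s[5]='c', s[6]='z'
Result: 'z'


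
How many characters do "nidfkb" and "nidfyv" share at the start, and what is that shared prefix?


String 1: 'nidfkb'
String 2: 'nidfyv'
Compare position by position:
pos 0: 'n' vs 'n' match
pos 1: 'i' vs 'i' match
pos 2: 'd' vs 'd' match
pos 3: 'f' vs 'f' match
pos 4: 'k' vs 'y' differ -> stop
Longest common prefix: "nidf" (length 4)


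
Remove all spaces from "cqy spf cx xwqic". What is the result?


Input string: 'cqy spf cx xwqic'
Operation: remove all spaces
Words: 'cqy', 'spf', 'cx', 'xwqic'
Join without spaces: cqyspfcxxwqic


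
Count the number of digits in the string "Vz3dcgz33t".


Input string: 'Vz3dcgz33t'
Operation: count digit characters (0-9)
Scan: 'V', 'z', '3'(digit), 'd', 'c', 'g', 'z', '3'(digit), '3'(digit), 't'
Digits found: 3
Result: 3


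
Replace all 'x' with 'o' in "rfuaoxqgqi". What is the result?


Input string: 'rfuaoxqgqi'
Operation: replace 'x' with 'o'
Positions of 'x': 5
After replacement: rfuaooqgqi


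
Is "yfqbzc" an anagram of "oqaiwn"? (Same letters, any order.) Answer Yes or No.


String 1: 'oqaiwn' -> sorted: 'ainoqw'
String 2: 'yfqbzc' -> sorted: 'bcfqyz'
Compare sorted forms: 'ainoqw' != 'bcfqyz'
Anagram: No


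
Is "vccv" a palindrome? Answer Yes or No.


Input string: 'vccv'
Reversed: 'vccv'
Compare pairs: s[0]='v' vs s[3]='v' (match), s[1]='c' vs s[2]='c' (match)
Palindrome: Yes


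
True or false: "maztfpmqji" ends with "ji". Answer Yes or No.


Input string: 'maztfpmqji'
Suffix to check: 'ji'
Last 2 characters of input: 'ji'
Match: True
Result: Yes


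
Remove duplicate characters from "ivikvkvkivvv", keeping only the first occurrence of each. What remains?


Input: 'ivikvkvkivvv'
Operation: keep first occurrence of each character
Scan: s[0]='i' new -> keep; s[1]='v' new -> keep; s[2]='i' seen -> skip; s[3]='k' new -> keep; s[4]='v' seen -> skip; s[5]='k' seen -> skip; s[6]='v' seen -> skip; s[7]='k' seen -> skip; s[8]='i' seen -> skip; s[9]='v' seen -> skip; s[10]='v' seen -> skip; s[11]='v' seen -> skip
Result: ivk


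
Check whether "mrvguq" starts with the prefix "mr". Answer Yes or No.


Input string: 'mrvguq'
Prefix to check: 'mr'
First 2 characters of input: 'mr'
Match: True
Result: Yes


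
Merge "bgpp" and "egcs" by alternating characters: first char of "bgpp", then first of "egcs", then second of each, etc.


String 1: 'bgpp'
String 2: 'egcs'
Operation: alternate characters
Pairs: 'b'+'e', 'g'+'g', 'p'+'c', 'p'+'s'
Result: beggpcps


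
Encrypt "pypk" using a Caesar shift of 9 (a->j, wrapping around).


Input: 'pypk', shift = 9
Operation: for each letter, (position + 9) mod 26
Mapping: 'p'(15+9=24)->'y', 'y'(24+9=33, 33 mod 26=7)->'h', 'p'(15+9=24)->'y', 'k'(10+9=19)->'t'
Result: yhyt


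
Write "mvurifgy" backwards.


Input string: 'mvurifgy'
Operation: reverse character order
Original order: 'm' -> 'v' -> 'u' -> 'r' -> 'i' -> 'f' -> 'g' -> 'y'
Reversed order: 'y' -> 'g' -> 'f' -> 'i' -> 'r' -> 'u' -> 'v' -> 'm'
Result: ygfiruvm


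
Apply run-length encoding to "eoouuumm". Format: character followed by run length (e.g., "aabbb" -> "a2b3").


Input: 'eoouuumm'
Operation: identify consecutive runs
Runs: 'e' -> e1, 'oo' -> o2, 'uuu' -> u3, 'mm' -> m2
Encoded: e1o2u3m2


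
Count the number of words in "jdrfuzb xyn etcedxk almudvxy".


Input string: 'jdrfuzb xyn etcedxk almudvxy'
Operation: split by spaces
Words found: 'jdrfuzb', 'xyn', 'etcedxk', 'almudvxy'
Word count: 4


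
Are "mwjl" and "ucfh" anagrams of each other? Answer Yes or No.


String 1: 'mwjl' -> sorted: 'jlmw'
String 2: 'ucfh' -> sorted: 'cfhu'
Compare sorted forms: 'jlmw' != 'cfhu'
Anagram: No


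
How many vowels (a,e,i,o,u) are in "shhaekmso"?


Input string: 'shhaekmso'
Operation: count vowels (a, e, i, o, u)
Scan: s[0]='s', s[1]='h', s[2]='h', s[3]='a' (vowel), s[4]='e' (vowel), s[5]='k', s[6]='m', s[7]='s', s[8]='o' (vowel)
Vowels found: 3
Result: 3


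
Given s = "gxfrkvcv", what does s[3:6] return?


Input string: 'gxfrkvcv'
Operation: slice [3:6]
Extract characters: s[3]='r', s[4]='k', s[5]='v'
Result: rkv


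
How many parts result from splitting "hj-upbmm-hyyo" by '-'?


Input string: 'hj-upbmm-hyyo'
Delimiter: '-'
Split result: 'hj', 'upbmm', 'hyyo'
Number of parts: 3


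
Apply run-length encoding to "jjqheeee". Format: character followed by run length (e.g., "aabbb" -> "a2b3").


Input: 'jjqheeee'
Operation: identify consecutive runs
Runs: 'jj' -> j2, 'q' -> q1, 'h' -> h1, 'eeee' -> e4
Encoded: j2q1h1e4


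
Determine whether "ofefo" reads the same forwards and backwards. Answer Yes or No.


Input string: 'ofefo'
Reversed: 'ofefo'
Compare pairs: s[0]='o' vs s[4]='o' (match), s[1]='f' vs s[3]='f' (match)
Palindrome: Yes


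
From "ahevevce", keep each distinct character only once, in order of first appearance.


Input: 'ahevevce'
Operation: keep first occurrence of each character
Scan: s[0]='a' new -> keep; s[1]='h' new -> keep; s[2]='e' new -> keep; s[3]='v' new -> keep; s[4]='e' seen -> skip; s[5]='v' seen -> skip; s[6]='c' new -> keep; s[7]='e' seen -> skip
Result: ahevc


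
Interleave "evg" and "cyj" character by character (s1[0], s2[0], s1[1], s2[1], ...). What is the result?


String 1: 'evg'
String 2: 'cyj'
Operation: alternate characters
Pairs: 'e'+'c', 'v'+'y', 'g'+'j'
Result: ecvygj


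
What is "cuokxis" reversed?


Input string: 'cuokxis'
Operation: reverse character order
Original order: 'c' -> 'u' -> 'o' -> 'k' -> 'x' -> 'i' -> 's'
Reversed order: 's' -> 'i' -> 'x' -> 'k' -> 'o' -> 'u' -> 'c'
Result: sixkouc


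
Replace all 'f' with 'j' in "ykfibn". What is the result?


Input string: 'ykfibn'
Operation: replace 'f' with 'j'
Positions of 'f': 2
After replacement: ykjibn


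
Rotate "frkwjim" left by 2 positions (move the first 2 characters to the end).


Input: 'frkwjim', shift = 2
Operation: split at index 2 and swap parts
Front part s[0:2] = 'fr'
Back part s[2:] = 'kwjim'
Rotated = back + front = 'kwjim' + 'fr'
Result: kwjimfr


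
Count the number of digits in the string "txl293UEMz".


Input string: 'txl293UEMz'
Operation: count digit characters (0-9)
Scan: 't', 'x', 'l', '2'(digit), '9'(digit), '3'(digit), 'U', 'E', 'M', 'z'
Digits found: 3
Result: 3


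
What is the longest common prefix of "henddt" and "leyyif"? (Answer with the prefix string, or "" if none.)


String 1: 'henddt'
String 2: 'leyyif'
Compare position by position:
pos 0: 'h' vs 'l' differ -> stop
Longest common prefix: "" (length 0)


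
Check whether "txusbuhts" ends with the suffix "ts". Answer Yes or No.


Input string: 'txusbuhts'
Suffix to check: 'ts'
Last 2 characters of input: 'ts'
Match: True
Result: Yes
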